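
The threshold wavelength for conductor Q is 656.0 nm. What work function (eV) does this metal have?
1.89 eV

At the threshold wavelength, photon energy equals work function:
φ = hc/λ₀

Calculating:
φ = (6.626×10⁻³⁴ J·s)(3×10⁸ m/s) / (656.0×10⁻⁹ m)
φ = 1.89 eV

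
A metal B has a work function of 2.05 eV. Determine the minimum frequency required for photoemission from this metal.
4.9569e+14 Hz

The threshold frequency is when the photon energy equals the work function:
hf₀ = φ

Solving for f₀:
f₀ = φ/h = (2.05 eV × 1.602×10⁻¹⁹ J/eV) / (6.626×10⁻³⁴ J·s)
f₀ = 4.9569e+14 Hz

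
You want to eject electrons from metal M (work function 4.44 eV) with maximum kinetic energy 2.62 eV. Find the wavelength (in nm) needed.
175.62 nm

From Einstein's equation: KE_max = hc/λ - φ

Rearranging for λ:
hc/λ = KE_max + φ
λ = hc/(KE_max + φ)

Required photon energy:
E_photon = KE_max + φ = 2.62 + 4.44 = 7.06 eV

Required wavelength:
λ = hc/E_photon = (6.626×10⁻³⁴)(3×10⁸) / (7.06 × 1.602×10⁻¹⁹)
λ = 175.62 nm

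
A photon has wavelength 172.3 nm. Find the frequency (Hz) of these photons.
1.7399e+15 Hz

Using the wave equation: c = fλ

Solving for frequency:
f = c/λ = (3×10⁸ m/s) / (172.3×10⁻⁹ m)
f = 1.7399e+15 Hz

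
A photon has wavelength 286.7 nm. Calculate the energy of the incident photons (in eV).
4.3245 eV

Using E = hf = hc/λ:

E = hc/λ = (6.626×10⁻³⁴ J·s)(3×10⁸ m/s) / (286.7×10⁻⁹ m)
E = 4.3245 eV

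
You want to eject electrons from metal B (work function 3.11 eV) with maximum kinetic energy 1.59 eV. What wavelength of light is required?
263.80 nm

From Einstein's equation: KE_max = hc/λ - φ

Rearranging for λ:
hc/λ = KE_max + φ
λ = hc/(KE_max + φ)

Required photon energy:
E_photon = KE_max + φ = 1.59 + 3.11 = 4.70 eV

Required wavelength:
λ = hc/E_photon = (6.626×10⁻³⁴)(3×10⁸) / (4.70 × 1.602×10⁻¹⁹)
λ = 263.80 nm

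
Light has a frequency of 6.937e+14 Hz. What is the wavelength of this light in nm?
432.16 nm

Using the wave equation: c = fλ

Solving for wavelength:
λ = c/f = (3×10⁸ m/s) / (6.937e+14 Hz)
λ = 432.16 nm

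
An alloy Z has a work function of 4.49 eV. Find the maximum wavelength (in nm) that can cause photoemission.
276.13 nm

The threshold wavelength is when the photon energy equals the work function:
hc/λ₀ = φ

Solving for λ₀:
λ₀ = hc/φ = (6.626×10⁻³⁴ J·s)(3×10⁸ m/s) / (4.49 eV × 1.602×10⁻¹⁹ J/eV)
λ₀ = 276.13 nm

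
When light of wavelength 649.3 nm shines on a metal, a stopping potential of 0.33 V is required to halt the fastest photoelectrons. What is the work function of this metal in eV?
1.58 eV

The stopping potential gives the maximum kinetic energy: KE_max = eV_s = 0.33 eV

From Einstein's photoelectric equation: KE_max = hc/λ - φ
Rearranging: φ = hc/λ - KE_max

Calculate photon energy:
E_photon = hc/λ = (6.626×10⁻³⁴ J·s)(3×10⁸ m/s) / (649.3×10⁻⁹ m) = 1.9095 eV

Therefore:
φ = 1.9095 - 0.33 = 1.58 eV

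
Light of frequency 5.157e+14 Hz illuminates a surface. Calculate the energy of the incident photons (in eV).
2.1328 eV

Using E = hf:

E = hf = (6.626×10⁻³⁴ J·s)(5.157e+14 Hz)
E = 2.1328 eV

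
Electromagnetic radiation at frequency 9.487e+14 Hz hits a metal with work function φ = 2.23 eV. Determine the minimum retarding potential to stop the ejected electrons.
1.6935 V

The stopping potential V_s satisfies: eV_s = KE_max

First, find KE_max using Einstein's equation:
E_photon = hf = (6.626×10⁻³⁴ J·s)(9.487e+14 Hz) = 3.9235 eV
KE_max = E_photon - φ = 3.9235 - 2.23 = 1.6935 eV

Since eV_s = KE_max:
V_s = KE_max/e = 1.6935 V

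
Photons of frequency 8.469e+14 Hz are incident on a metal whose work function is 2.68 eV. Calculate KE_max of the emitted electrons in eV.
0.8225 eV

Using Einstein's photoelectric equation: KE_max = hf - φ

First, calculate the photon energy:
E_photon = hf = (6.626×10⁻³⁴ J·s)(8.469e+14 Hz)
E_photon = 3.5025 eV

Then, the maximum kinetic energy:
KE_max = E_photon - φ = 3.5025 eV - 2.68 eV = 0.8225 eV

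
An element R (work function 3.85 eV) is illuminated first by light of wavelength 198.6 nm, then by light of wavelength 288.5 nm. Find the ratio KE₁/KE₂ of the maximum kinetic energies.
5.3467

Using Einstein's equation: KE_max = hc/λ - φ

For λ₁ = 198.6 nm:
E₁ = hc/λ₁ = 6.2429 eV
KE₁ = E₁ - φ = 6.2429 - 3.85 = 2.3929 eV

For λ₂ = 288.5 nm:
E₂ = hc/λ₂ = 4.2975 eV
KE₂ = E₂ - φ = 4.2975 - 3.85 = 0.4475 eV

Ratio: KE₁/KE₂ = 2.3929/0.4475 = 5.3467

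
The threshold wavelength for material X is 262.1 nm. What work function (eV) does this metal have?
4.73 eV

At the threshold wavelength, photon energy equals work function:
φ = hc/λ₀

Calculating:
φ = (6.626×10⁻³⁴ J·s)(3×10⁸ m/s) / (262.1×10⁻⁹ m)
φ = 4.73 eV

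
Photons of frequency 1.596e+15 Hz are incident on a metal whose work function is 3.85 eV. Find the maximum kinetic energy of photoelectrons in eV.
2.7505 eV

Using Einstein's photoelectric equation: KE_max = hf - φ

First, calculate the photon energy:
E_photon = hf = (6.626×10⁻³⁴ J·s)(1.596e+15 Hz)
E_photon = 6.6005 eV

Then, the maximum kinetic energy:
KE_max = E_photon - φ = 6.6005 eV - 3.85 eV = 2.7505 eV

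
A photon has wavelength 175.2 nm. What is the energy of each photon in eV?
7.0767 eV

Using E = hf = hc/λ:

E = hc/λ = (6.626×10⁻³⁴ J·s)(3×10⁸ m/s) / (175.2×10⁻⁹ m)
E = 7.0767 eV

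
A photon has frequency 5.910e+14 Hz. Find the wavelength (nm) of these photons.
507.26 nm

Using the wave equation: c = fλ

Solving for wavelength:
λ = c/f = (3×10⁸ m/s) / (5.910e+14 Hz)
λ = 507.26 nm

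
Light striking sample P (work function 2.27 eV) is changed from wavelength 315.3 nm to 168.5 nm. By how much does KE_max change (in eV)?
3.4259 eV

Using Einstein's equation: KE_max = hc/λ - φ

For λ₁ = 315.3 nm:
KE₁ = hc/λ₁ - φ = 3.9323 - 2.27 = 1.6623 eV

For λ₂ = 168.5 nm:
KE₂ = hc/λ₂ - φ = 7.3581 - 2.27 = 5.0881 eV

Change in KE:
ΔKE = KE₂ - KE₁ = 5.0881 - 1.6623 = 3.4259 eV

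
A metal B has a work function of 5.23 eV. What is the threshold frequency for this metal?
1.2646e+15 Hz

The threshold frequency is when the photon energy equals the work function:
hf₀ = φ

Solving for f₀:
f₀ = φ/h = (5.23 eV × 1.602×10⁻¹⁹ J/eV) / (6.626×10⁻³⁴ J·s)
f₀ = 1.2646e+15 Hz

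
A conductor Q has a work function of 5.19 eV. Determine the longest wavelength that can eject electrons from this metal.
238.89 nm

The threshold wavelength is when the photon energy equals the work function:
hc/λ₀ = φ

Solving for λ₀:
λ₀ = hc/φ = (6.626×10⁻³⁴ J·s)(3×10⁸ m/s) / (5.19 eV × 1.602×10⁻¹⁹ J/eV)
λ₀ = 238.89 nm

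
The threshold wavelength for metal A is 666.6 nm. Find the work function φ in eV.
1.86 eV

At the threshold wavelength, photon energy equals work function:
φ = hc/λ₀

Calculating:
φ = (6.626×10⁻³⁴ J·s)(3×10⁸ m/s) / (666.6×10⁻⁹ m)
φ = 1.86 eV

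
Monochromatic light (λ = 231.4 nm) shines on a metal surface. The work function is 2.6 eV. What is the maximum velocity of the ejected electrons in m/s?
9.8497e+05 m/s

First, find the maximum kinetic energy:
E_photon = hc/λ = 5.3580 eV
KE_max = E_photon - φ = 5.3580 - 2.6 = 2.7580 eV

Convert to Joules: KE_max = 2.7580 × 1.602×10⁻¹⁹ J = 4.4188e-19 J

Then use KE = ½mv² to find velocity:
v = √(2·KE/m) = √(2 × 4.4188e-19 J / 9.109e-31 kg)
v = 9.8497e+05 m/s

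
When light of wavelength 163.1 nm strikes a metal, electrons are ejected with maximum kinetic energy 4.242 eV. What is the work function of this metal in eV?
3.36 eV

From Einstein's photoelectric equation: KE_max = hf - φ = hc/λ - φ

Rearranging for φ:
φ = hc/λ - KE_max

Calculate photon energy:
E_photon = hc/λ = 7.6017 eV

Therefore:
φ = 7.6017 - 4.242 = 3.36 eV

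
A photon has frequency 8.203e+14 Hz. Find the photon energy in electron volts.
3.3925 eV

Using E = hf:

E = hf = (6.626×10⁻³⁴ J·s)(8.203e+14 Hz)
E = 3.3925 eV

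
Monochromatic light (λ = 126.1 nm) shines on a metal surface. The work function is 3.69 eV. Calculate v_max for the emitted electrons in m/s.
1.4699e+06 m/s

First, find the maximum kinetic energy:
E_photon = hc/λ = 9.8322 eV
KE_max = E_photon - φ = 9.8322 - 3.69 = 6.1422 eV

Convert to Joules: KE_max = 6.1422 × 1.602×10⁻¹⁹ J = 9.8409e-19 J

Then use KE = ½mv² to find velocity:
v = √(2·KE/m) = √(2 × 9.8409e-19 J / 9.109e-31 kg)
v = 1.4699e+06 m/s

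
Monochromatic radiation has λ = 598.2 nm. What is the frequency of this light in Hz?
5.0116e+14 Hz

Using the wave equation: c = fλ

Solving for frequency:
f = c/λ = (3×10⁸ m/s) / (598.2×10⁻⁹ m)
f = 5.0116e+14 Hz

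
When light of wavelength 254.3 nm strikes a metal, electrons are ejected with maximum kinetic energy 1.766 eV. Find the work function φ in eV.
3.11 eV

From Einstein's photoelectric equation: KE_max = hf - φ = hc/λ - φ

Rearranging for φ:
φ = hc/λ - KE_max

Calculate photon energy:
E_photon = hc/λ = 4.8755 eV

Therefore:
φ = 4.8755 - 1.766 = 3.11 eV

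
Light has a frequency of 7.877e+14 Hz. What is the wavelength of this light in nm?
380.59 nm

Using the wave equation: c = fλ

Solving for wavelength:
λ = c/f = (3×10⁸ m/s) / (7.877e+14 Hz)
λ = 380.59 nm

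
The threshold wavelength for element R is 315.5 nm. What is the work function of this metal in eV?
3.93 eV

At the threshold wavelength, photon energy equals work function:
φ = hc/λ₀

Calculating:
φ = (6.626×10⁻³⁴ J·s)(3×10⁸ m/s) / (315.5×10⁻⁹ m)
φ = 3.93 eV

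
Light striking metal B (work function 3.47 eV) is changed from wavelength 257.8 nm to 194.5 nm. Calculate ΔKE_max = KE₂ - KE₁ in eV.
1.5652 eV

Using Einstein's equation: KE_max = hc/λ - φ

For λ₁ = 257.8 nm:
KE₁ = hc/λ₁ - φ = 4.8093 - 3.47 = 1.3393 eV

For λ₂ = 194.5 nm:
KE₂ = hc/λ₂ - φ = 6.3745 - 3.47 = 2.9045 eV

Change in KE:
ΔKE = KE₂ - KE₁ = 2.9045 - 1.3393 = 1.5652 eV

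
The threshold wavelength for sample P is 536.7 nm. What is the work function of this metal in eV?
2.31 eV

At the threshold wavelength, photon energy equals work function:
φ = hc/λ₀

Calculating:
φ = (6.626×10⁻³⁴ J·s)(3×10⁸ m/s) / (536.7×10⁻⁹ m)
φ = 2.31 eV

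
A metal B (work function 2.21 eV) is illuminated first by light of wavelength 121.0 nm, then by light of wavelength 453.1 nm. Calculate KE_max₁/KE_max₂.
15.2685

Using Einstein's equation: KE_max = hc/λ - φ

For λ₁ = 121.0 nm:
E₁ = hc/λ₁ = 10.2466 eV
KE₁ = E₁ - φ = 10.2466 - 2.21 = 8.0366 eV

For λ₂ = 453.1 nm:
E₂ = hc/λ₂ = 2.7364 eV
KE₂ = E₂ - φ = 2.7364 - 2.21 = 0.5264 eV

Ratio: KE₁/KE₂ = 8.0366/0.5264 = 15.2685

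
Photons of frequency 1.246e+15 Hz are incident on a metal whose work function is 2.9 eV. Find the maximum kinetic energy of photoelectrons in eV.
2.2530 eV

Using Einstein's photoelectric equation: KE_max = hf - φ

First, calculate the photon energy:
E_photon = hf = (6.626×10⁻³⁴ J·s)(1.246e+15 Hz)
E_photon = 5.1530 eV

Then, the maximum kinetic energy:
KE_max = E_photon - φ = 5.1530 eV - 2.9 eV = 2.2530 eV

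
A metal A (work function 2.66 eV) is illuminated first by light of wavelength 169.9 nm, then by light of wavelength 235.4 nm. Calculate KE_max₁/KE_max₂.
1.7789

Using Einstein's equation: KE_max = hc/λ - φ

For λ₁ = 169.9 nm:
E₁ = hc/λ₁ = 7.2975 eV
KE₁ = E₁ - φ = 7.2975 - 2.66 = 4.6375 eV

For λ₂ = 235.4 nm:
E₂ = hc/λ₂ = 5.2670 eV
KE₂ = E₂ - φ = 5.2670 - 2.66 = 2.6070 eV

Ratio: KE₁/KE₂ = 4.6375/2.6070 = 1.7789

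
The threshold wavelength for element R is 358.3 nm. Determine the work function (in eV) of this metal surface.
3.46 eV

At the threshold wavelength, photon energy equals work function:
φ = hc/λ₀

Calculating:
φ = (6.626×10⁻³⁴ J·s)(3×10⁸ m/s) / (358.3×10⁻⁹ m)
φ = 3.46 eV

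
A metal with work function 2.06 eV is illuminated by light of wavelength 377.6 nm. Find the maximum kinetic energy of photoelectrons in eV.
1.2235 eV

Using Einstein's photoelectric equation: KE_max = hf - φ = hc/λ - φ

First, calculate the photon energy:
E_photon = hc/λ = (6.626×10⁻³⁴ J·s)(3×10⁸ m/s) / (377.6×10⁻⁹ m)
E_photon = 3.2835 eV

Then, the maximum kinetic energy:
KE_max = E_photon - φ = 3.2835 eV - 2.06 eV = 1.2235 eV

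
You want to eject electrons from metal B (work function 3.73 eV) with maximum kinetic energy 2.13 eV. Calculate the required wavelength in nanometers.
211.58 nm

From Einstein's equation: KE_max = hc/λ - φ

Rearranging for λ:
hc/λ = KE_max + φ
λ = hc/(KE_max + φ)

Required photon energy:
E_photon = KE_max + φ = 2.13 + 3.73 = 5.86 eV

Required wavelength:
λ = hc/E_photon = (6.626×10⁻³⁴)(3×10⁸) / (5.86 × 1.602×10⁻¹⁹)
λ = 211.58 nm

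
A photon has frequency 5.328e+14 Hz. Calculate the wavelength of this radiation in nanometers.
562.67 nm

Using the wave equation: c = fλ

Solving for wavelength:
λ = c/f = (3×10⁸ m/s) / (5.328e+14 Hz)
λ = 562.67 nm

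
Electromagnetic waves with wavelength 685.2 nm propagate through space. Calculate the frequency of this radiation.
4.3753e+14 Hz

Using the wave equation: c = fλ

Solving for frequency:
f = c/λ = (3×10⁸ m/s) / (685.2×10⁻⁹ m)
f = 4.3753e+14 Hz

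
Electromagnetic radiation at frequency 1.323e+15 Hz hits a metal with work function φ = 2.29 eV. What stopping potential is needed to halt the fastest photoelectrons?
3.1815 V

The stopping potential V_s satisfies: eV_s = KE_max

First, find KE_max using Einstein's equation:
E_photon = hf = (6.626×10⁻³⁴ J·s)(1.323e+15 Hz) = 5.4715 eV
KE_max = E_photon - φ = 5.4715 - 2.29 = 3.1815 eV

Since eV_s = KE_max:
V_s = KE_max/e = 3.1815 V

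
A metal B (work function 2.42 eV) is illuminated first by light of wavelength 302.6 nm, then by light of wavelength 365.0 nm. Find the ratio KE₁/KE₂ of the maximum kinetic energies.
1.7171

Using Einstein's equation: KE_max = hc/λ - φ

For λ₁ = 302.6 nm:
E₁ = hc/λ₁ = 4.0973 eV
KE₁ = E₁ - φ = 4.0973 - 2.42 = 1.6773 eV

For λ₂ = 365.0 nm:
E₂ = hc/λ₂ = 3.3968 eV
KE₂ = E₂ - φ = 3.3968 - 2.42 = 0.9768 eV

Ratio: KE₁/KE₂ = 1.6773/0.9768 = 1.7171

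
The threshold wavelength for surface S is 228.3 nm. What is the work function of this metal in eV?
5.43 eV

At the threshold wavelength, photon energy equals work function:
φ = hc/λ₀

Calculating:
φ = (6.626×10⁻³⁴ J·s)(3×10⁸ m/s) / (228.3×10⁻⁹ m)
φ = 5.43 eV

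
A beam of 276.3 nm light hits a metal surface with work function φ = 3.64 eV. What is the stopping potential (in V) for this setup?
0.8473 V

The stopping potential V_s satisfies: eV_s = KE_max

First, find KE_max using Einstein's equation:
E_photon = hc/λ = 4.4873 eV
KE_max = E_photon - φ = 4.4873 - 3.64 = 0.8473 eV

Since eV_s = KE_max:
V_s = KE_max/e = 0.8473 V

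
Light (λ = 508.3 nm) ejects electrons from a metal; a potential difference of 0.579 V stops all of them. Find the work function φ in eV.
1.86 eV

The stopping potential gives the maximum kinetic energy: KE_max = eV_s = 0.579 eV

From Einstein's photoelectric equation: KE_max = hc/λ - φ
Rearranging: φ = hc/λ - KE_max

Calculate photon energy:
E_photon = hc/λ = (6.626×10⁻³⁴ J·s)(3×10⁸ m/s) / (508.3×10⁻⁹ m) = 2.4392 eV

Therefore:
φ = 2.4392 - 0.579 = 1.86 eV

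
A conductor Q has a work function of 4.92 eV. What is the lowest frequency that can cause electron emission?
1.1897e+15 Hz

The threshold frequency is when the photon energy equals the work function:
hf₀ = φ

Solving for f₀:
f₀ = φ/h = (4.92 eV × 1.602×10⁻¹⁹ J/eV) / (6.626×10⁻³⁴ J·s)
f₀ = 1.1897e+15 Hz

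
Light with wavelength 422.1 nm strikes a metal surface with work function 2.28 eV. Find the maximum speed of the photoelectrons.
4.8085e+05 m/s

First, find the maximum kinetic energy:
E_photon = hc/λ = 2.9373 eV
KE_max = E_photon - φ = 2.9373 - 2.28 = 0.6573 eV

Convert to Joules: KE_max = 0.6573 × 1.602×10⁻¹⁹ J = 1.0531e-19 J

Then use KE = ½mv² to find velocity:
v = √(2·KE/m) = √(2 × 1.0531e-19 J / 9.109e-31 kg)
v = 4.8085e+05 m/s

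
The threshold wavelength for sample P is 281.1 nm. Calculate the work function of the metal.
4.41 eV

At the threshold wavelength, photon energy equals work function:
φ = hc/λ₀

Calculating:
φ = (6.626×10⁻³⁴ J·s)(3×10⁸ m/s) / (281.1×10⁻⁹ m)
φ = 4.41 eV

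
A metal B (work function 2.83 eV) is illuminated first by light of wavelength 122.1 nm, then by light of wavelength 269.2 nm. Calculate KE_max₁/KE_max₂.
4.1249

Using Einstein's equation: KE_max = hc/λ - φ

For λ₁ = 122.1 nm:
E₁ = hc/λ₁ = 10.1543 eV
KE₁ = E₁ - φ = 10.1543 - 2.83 = 7.3243 eV

For λ₂ = 269.2 nm:
E₂ = hc/λ₂ = 4.6057 eV
KE₂ = E₂ - φ = 4.6057 - 2.83 = 1.7757 eV

Ratio: KE₁/KE₂ = 7.3243/1.7757 = 4.1249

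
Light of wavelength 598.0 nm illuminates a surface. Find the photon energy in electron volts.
2.0733 eV

Using E = hf = hc/λ:

E = hc/λ = (6.626×10⁻³⁴ J·s)(3×10⁸ m/s) / (598.0×10⁻⁹ m)
E = 2.0733 eV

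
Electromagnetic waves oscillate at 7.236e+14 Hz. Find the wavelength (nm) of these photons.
414.31 nm

Using the wave equation: c = fλ

Solving for wavelength:
λ = c/f = (3×10⁸ m/s) / (7.236e+14 Hz)
λ = 414.31 nm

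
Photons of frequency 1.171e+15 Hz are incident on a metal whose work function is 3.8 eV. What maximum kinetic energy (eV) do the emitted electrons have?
1.0429 eV

Using Einstein's photoelectric equation: KE_max = hf - φ

First, calculate the photon energy:
E_photon = hf = (6.626×10⁻³⁴ J·s)(1.171e+15 Hz)
E_photon = 4.8429 eV

Then, the maximum kinetic energy:
KE_max = E_photon - φ = 4.8429 eV - 3.8 eV = 1.0429 eV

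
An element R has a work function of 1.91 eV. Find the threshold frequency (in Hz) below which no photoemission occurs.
4.6184e+14 Hz

The threshold frequency is when the photon energy equals the work function:
hf₀ = φ

Solving for f₀:
f₀ = φ/h = (1.91 eV × 1.602×10⁻¹⁹ J/eV) / (6.626×10⁻³⁴ J·s)
f₀ = 4.6184e+14 Hz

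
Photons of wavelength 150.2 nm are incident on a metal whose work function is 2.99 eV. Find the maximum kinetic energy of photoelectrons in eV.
5.2646 eV

Using Einstein's photoelectric equation: KE_max = hf - φ = hc/λ - φ

First, calculate the photon energy:
E_photon = hc/λ = (6.626×10⁻³⁴ J·s)(3×10⁸ m/s) / (150.2×10⁻⁹ m)
E_photon = 8.2546 eV

Then, the maximum kinetic energy:
KE_max = E_photon - φ = 8.2546 eV - 2.99 eV = 5.2646 eV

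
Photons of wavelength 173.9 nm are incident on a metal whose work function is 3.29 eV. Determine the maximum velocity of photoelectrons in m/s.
1.1622e+06 m/s

First, find the maximum kinetic energy:
E_photon = hc/λ = 7.1296 eV
KE_max = E_photon - φ = 7.1296 - 3.29 = 3.8396 eV

Convert to Joules: KE_max = 3.8396 × 1.602×10⁻¹⁹ J = 6.1518e-19 J

Then use KE = ½mv² to find velocity:
v = √(2·KE/m) = √(2 × 6.1518e-19 J / 9.109e-31 kg)
v = 1.1622e+06 m/s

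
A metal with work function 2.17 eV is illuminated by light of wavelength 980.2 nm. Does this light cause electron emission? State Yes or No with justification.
No

For photoemission, the photon energy must exceed the work function.

Photon energy: E = hc/λ = 1.2649 eV
Work function: φ = 2.17 eV

Since E_photon (1.2649 eV) < φ (2.17 eV), photoemission will NOT occur.
The threshold wavelength is λ₀ = hc/φ = 571.4 nm.
Since 980.2 nm > 571.4 nm, the photons lack sufficient energy.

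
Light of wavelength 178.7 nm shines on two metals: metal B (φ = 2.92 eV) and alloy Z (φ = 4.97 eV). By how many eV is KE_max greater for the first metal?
2.0500 eV

Using KE_max = hc/λ - φ for each metal:

Photon energy: E = hc/λ = 6.9381 eV

For metal B (φ₁ = 2.92 eV):
KE₁ = E - φ₁ = 6.9381 - 2.92 = 4.0181 eV

For alloy Z (φ₂ = 4.97 eV):
KE₂ = E - φ₂ = 6.9381 - 4.97 = 1.9681 eV

Difference:
ΔKE = KE₁ - KE₂ = 4.0181 - 1.9681 = 2.0500 eV

Note: The difference equals the difference in work functions: 4.97 - 2.92 = 2.05 eV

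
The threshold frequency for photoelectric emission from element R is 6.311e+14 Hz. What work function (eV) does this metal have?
2.61 eV

At the threshold frequency, photon energy equals work function:
φ = hf₀

Calculating:
φ = (6.626×10⁻³⁴ J·s)(6.311e+14 Hz)
φ = 2.61 eV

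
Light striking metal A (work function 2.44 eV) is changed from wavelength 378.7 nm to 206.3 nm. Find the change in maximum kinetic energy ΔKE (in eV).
2.7360 eV

Using Einstein's equation: KE_max = hc/λ - φ

For λ₁ = 378.7 nm:
KE₁ = hc/λ₁ - φ = 3.2739 - 2.44 = 0.8339 eV

For λ₂ = 206.3 nm:
KE₂ = hc/λ₂ - φ = 6.0099 - 2.44 = 3.5699 eV

Change in KE:
ΔKE = KE₂ - KE₁ = 3.5699 - 0.8339 = 2.7360 eV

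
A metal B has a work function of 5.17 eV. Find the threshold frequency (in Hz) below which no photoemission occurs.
1.2501e+15 Hz

The threshold frequency is when the photon energy equals the work function:
hf₀ = φ

Solving for f₀:
f₀ = φ/h = (5.17 eV × 1.602×10⁻¹⁹ J/eV) / (6.626×10⁻³⁴ J·s)
f₀ = 1.2501e+15 Hz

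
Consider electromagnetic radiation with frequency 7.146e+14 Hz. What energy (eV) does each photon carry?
2.9553 eV

Using E = hf:

E = hf = (6.626×10⁻³⁴ J·s)(7.146e+14 Hz)
E = 2.9553 eV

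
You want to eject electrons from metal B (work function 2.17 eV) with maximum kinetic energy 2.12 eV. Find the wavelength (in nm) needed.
289.01 nm

From Einstein's equation: KE_max = hc/λ - φ

Rearranging for λ:
hc/λ = KE_max + φ
λ = hc/(KE_max + φ)

Required photon energy:
E_photon = KE_max + φ = 2.12 + 2.17 = 4.29 eV

Required wavelength:
λ = hc/E_photon = (6.626×10⁻³⁴)(3×10⁸) / (4.29 × 1.602×10⁻¹⁹)
λ = 289.01 nm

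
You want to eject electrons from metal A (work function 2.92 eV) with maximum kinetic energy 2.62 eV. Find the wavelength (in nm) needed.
223.80 nm

From Einstein's equation: KE_max = hc/λ - φ

Rearranging for λ:
hc/λ = KE_max + φ
λ = hc/(KE_max + φ)

Required photon energy:
E_photon = KE_max + φ = 2.62 + 2.92 = 5.54 eV

Required wavelength:
λ = hc/E_photon = (6.626×10⁻³⁴)(3×10⁸) / (5.54 × 1.602×10⁻¹⁹)
λ = 223.80 nm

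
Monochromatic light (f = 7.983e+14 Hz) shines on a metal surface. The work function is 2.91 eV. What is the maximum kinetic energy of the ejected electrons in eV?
0.3915 eV

Using Einstein's photoelectric equation: KE_max = hf - φ

First, calculate the photon energy:
E_photon = hf = (6.626×10⁻³⁴ J·s)(7.983e+14 Hz)
E_photon = 3.3015 eV

Then, the maximum kinetic energy:
KE_max = E_photon - φ = 3.3015 eV - 2.91 eV = 0.3915 eV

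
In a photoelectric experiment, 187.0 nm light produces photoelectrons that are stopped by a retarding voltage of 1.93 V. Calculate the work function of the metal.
4.70 eV

The stopping potential gives the maximum kinetic energy: KE_max = eV_s = 1.93 eV

From Einstein's photoelectric equation: KE_max = hc/λ - φ
Rearranging: φ = hc/λ - KE_max

Calculate photon energy:
E_photon = hc/λ = (6.626×10⁻³⁴ J·s)(3×10⁸ m/s) / (187.0×10⁻⁹ m) = 6.6302 eV

Therefore:
φ = 6.6302 - 1.93 = 4.70 eV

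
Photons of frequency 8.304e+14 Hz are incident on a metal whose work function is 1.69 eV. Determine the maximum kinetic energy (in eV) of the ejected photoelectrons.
1.7443 eV

Using Einstein's photoelectric equation: KE_max = hf - φ

First, calculate the photon energy:
E_photon = hf = (6.626×10⁻³⁴ J·s)(8.304e+14 Hz)
E_photon = 3.4343 eV

Then, the maximum kinetic energy:
KE_max = E_photon - φ = 3.4343 eV - 1.69 eV = 1.7443 eV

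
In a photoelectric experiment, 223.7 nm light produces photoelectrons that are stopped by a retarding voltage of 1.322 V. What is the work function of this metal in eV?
4.22 eV

The stopping potential gives the maximum kinetic energy: KE_max = eV_s = 1.322 eV

From Einstein's photoelectric equation: KE_max = hc/λ - φ
Rearranging: φ = hc/λ - KE_max

Calculate photon energy:
E_photon = hc/λ = (6.626×10⁻³⁴ J·s)(3×10⁸ m/s) / (223.7×10⁻⁹ m) = 5.5424 eV

Therefore:
φ = 5.5424 - 1.322 = 4.22 eV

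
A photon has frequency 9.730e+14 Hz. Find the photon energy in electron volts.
4.0240 eV

Using E = hf:

E = hf = (6.626×10⁻³⁴ J·s)(9.730e+14 Hz)
E = 4.0240 eV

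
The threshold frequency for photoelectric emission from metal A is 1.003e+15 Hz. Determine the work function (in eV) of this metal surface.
4.15 eV

At the threshold frequency, photon energy equals work function:
φ = hf₀

Calculating:
φ = (6.626×10⁻³⁴ J·s)(1.003e+15 Hz)
φ = 4.15 eV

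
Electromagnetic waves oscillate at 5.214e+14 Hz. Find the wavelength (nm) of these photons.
574.98 nm

Using the wave equation: c = fλ

Solving for wavelength:
λ = c/f = (3×10⁸ m/s) / (5.214e+14 Hz)
λ = 574.98 nm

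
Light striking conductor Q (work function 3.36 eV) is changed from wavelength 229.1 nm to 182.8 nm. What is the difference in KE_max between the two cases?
1.3707 eV

Using Einstein's equation: KE_max = hc/λ - φ

For λ₁ = 229.1 nm:
KE₁ = hc/λ₁ - φ = 5.4118 - 3.36 = 2.0518 eV

For λ₂ = 182.8 nm:
KE₂ = hc/λ₂ - φ = 6.7825 - 3.36 = 3.4225 eV

Change in KE:
ΔKE = KE₂ - KE₁ = 3.4225 - 2.0518 = 1.3707 eV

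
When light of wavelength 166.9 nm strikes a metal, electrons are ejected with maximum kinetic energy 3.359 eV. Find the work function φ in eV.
4.07 eV

From Einstein's photoelectric equation: KE_max = hf - φ = hc/λ - φ

Rearranging for φ:
φ = hc/λ - KE_max

Calculate photon energy:
E_photon = hc/λ = 7.4287 eV

Therefore:
φ = 7.4287 - 3.359 = 4.07 eV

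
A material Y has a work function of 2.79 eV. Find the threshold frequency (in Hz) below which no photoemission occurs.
6.7462e+14 Hz

The threshold frequency is when the photon energy equals the work function:
hf₀ = φ

Solving for f₀:
f₀ = φ/h = (2.79 eV × 1.602×10⁻¹⁹ J/eV) / (6.626×10⁻³⁴ J·s)
f₀ = 6.7462e+14 Hz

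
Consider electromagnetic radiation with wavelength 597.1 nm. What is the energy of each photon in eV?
2.0764 eV

Using E = hf = hc/λ:

E = hc/λ = (6.626×10⁻³⁴ J·s)(3×10⁸ m/s) / (597.1×10⁻⁹ m)
E = 2.0764 eV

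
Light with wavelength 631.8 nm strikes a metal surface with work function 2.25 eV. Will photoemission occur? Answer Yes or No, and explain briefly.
No

For photoemission, the photon energy must exceed the work function.

Photon energy: E = hc/λ = 1.9624 eV
Work function: φ = 2.25 eV

Since E_photon (1.9624 eV) < φ (2.25 eV), photoemission will NOT occur.
The threshold wavelength is λ₀ = hc/φ = 551.0 nm.
Since 631.8 nm > 551.0 nm, the photons lack sufficient energy.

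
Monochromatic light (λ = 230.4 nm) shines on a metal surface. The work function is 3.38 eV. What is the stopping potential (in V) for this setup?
2.0013 V

The stopping potential V_s satisfies: eV_s = KE_max

First, find KE_max using Einstein's equation:
E_photon = hc/λ = 5.3813 eV
KE_max = E_photon - φ = 5.3813 - 3.38 = 2.0013 eV

Since eV_s = KE_max:
V_s = KE_max/e = 2.0013 V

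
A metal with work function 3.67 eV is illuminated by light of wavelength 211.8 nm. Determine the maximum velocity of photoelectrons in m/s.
8.7647e+05 m/s

First, find the maximum kinetic energy:
E_photon = hc/λ = 5.8538 eV
KE_max = E_photon - φ = 5.8538 - 3.67 = 2.1838 eV

Convert to Joules: KE_max = 2.1838 × 1.602×10⁻¹⁹ J = 3.4989e-19 J

Then use KE = ½mv² to find velocity:
v = √(2·KE/m) = √(2 × 3.4989e-19 J / 9.109e-31 kg)
v = 8.7647e+05 m/s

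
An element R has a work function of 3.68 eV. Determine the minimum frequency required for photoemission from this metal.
8.8982e+14 Hz

The threshold frequency is when the photon energy equals the work function:
hf₀ = φ

Solving for f₀:
f₀ = φ/h = (3.68 eV × 1.602×10⁻¹⁹ J/eV) / (6.626×10⁻³⁴ J·s)
f₀ = 8.8982e+14 Hz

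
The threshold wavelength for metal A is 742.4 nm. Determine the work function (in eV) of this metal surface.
1.67 eV

At the threshold wavelength, photon energy equals work function:
φ = hc/λ₀

Calculating:
φ = (6.626×10⁻³⁴ J·s)(3×10⁸ m/s) / (742.4×10⁻⁹ m)
φ = 1.67 eV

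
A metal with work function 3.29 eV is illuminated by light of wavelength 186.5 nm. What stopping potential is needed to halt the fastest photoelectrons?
3.3579 V

The stopping potential V_s satisfies: eV_s = KE_max

First, find KE_max using Einstein's equation:
E_photon = hc/λ = 6.6479 eV
KE_max = E_photon - φ = 6.6479 - 3.29 = 3.3579 eV

Since eV_s = KE_max:
V_s = KE_max/e = 3.3579 V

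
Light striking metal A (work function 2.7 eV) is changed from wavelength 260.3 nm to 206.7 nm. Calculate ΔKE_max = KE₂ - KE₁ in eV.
1.2351 eV

Using Einstein's equation: KE_max = hc/λ - φ

For λ₁ = 260.3 nm:
KE₁ = hc/λ₁ - φ = 4.7631 - 2.7 = 2.0631 eV

For λ₂ = 206.7 nm:
KE₂ = hc/λ₂ - φ = 5.9983 - 2.7 = 3.2983 eV

Change in KE:
ΔKE = KE₂ - KE₁ = 3.2983 - 2.0631 = 1.2351 eV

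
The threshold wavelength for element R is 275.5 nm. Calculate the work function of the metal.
4.50 eV

At the threshold wavelength, photon energy equals work function:
φ = hc/λ₀

Calculating:
φ = (6.626×10⁻³⁴ J·s)(3×10⁸ m/s) / (275.5×10⁻⁹ m)
φ = 4.50 eV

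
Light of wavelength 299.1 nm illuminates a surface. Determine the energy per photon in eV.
4.1452 eV

Using E = hf = hc/λ:

E = hc/λ = (6.626×10⁻³⁴ J·s)(3×10⁸ m/s) / (299.1×10⁻⁹ m)
E = 4.1452 eV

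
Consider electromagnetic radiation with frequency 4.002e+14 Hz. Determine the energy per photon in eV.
1.6551 eV

Using E = hf:

E = hf = (6.626×10⁻³⁴ J·s)(4.002e+14 Hz)
E = 1.6551 eV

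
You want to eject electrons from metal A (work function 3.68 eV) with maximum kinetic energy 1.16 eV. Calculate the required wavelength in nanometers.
256.17 nm

From Einstein's equation: KE_max = hc/λ - φ

Rearranging for λ:
hc/λ = KE_max + φ
λ = hc/(KE_max + φ)

Required photon energy:
E_photon = KE_max + φ = 1.16 + 3.68 = 4.84 eV

Required wavelength:
λ = hc/E_photon = (6.626×10⁻³⁴)(3×10⁸) / (4.84 × 1.602×10⁻¹⁹)
λ = 256.17 nm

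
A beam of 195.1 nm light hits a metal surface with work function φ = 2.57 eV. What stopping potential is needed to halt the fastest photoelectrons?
3.7849 V

The stopping potential V_s satisfies: eV_s = KE_max

First, find KE_max using Einstein's equation:
E_photon = hc/λ = 6.3549 eV
KE_max = E_photon - φ = 6.3549 - 2.57 = 3.7849 eV

Since eV_s = KE_max:
V_s = KE_max/e = 3.7849 V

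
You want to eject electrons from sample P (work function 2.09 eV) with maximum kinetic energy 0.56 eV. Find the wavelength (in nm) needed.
467.86 nm

From Einstein's equation: KE_max = hc/λ - φ

Rearranging for λ:
hc/λ = KE_max + φ
λ = hc/(KE_max + φ)

Required photon energy:
E_photon = KE_max + φ = 0.56 + 2.09 = 2.65 eV

Required wavelength:
λ = hc/E_photon = (6.626×10⁻³⁴)(3×10⁸) / (2.65 × 1.602×10⁻¹⁹)
λ = 467.86 nm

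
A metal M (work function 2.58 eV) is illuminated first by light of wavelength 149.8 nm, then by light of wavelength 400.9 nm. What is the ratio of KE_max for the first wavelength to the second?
11.1122

Using Einstein's equation: KE_max = hc/λ - φ

For λ₁ = 149.8 nm:
E₁ = hc/λ₁ = 8.2766 eV
KE₁ = E₁ - φ = 8.2766 - 2.58 = 5.6966 eV

For λ₂ = 400.9 nm:
E₂ = hc/λ₂ = 3.0926 eV
KE₂ = E₂ - φ = 3.0926 - 2.58 = 0.5126 eV

Ratio: KE₁/KE₂ = 5.6966/0.5126 = 11.1122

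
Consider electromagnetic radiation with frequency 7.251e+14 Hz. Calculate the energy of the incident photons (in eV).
2.9988 eV

Using E = hf:

E = hf = (6.626×10⁻³⁴ J·s)(7.251e+14 Hz)
E = 2.9988 eV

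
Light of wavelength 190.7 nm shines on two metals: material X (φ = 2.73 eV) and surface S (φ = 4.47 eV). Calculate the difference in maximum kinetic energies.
1.7400 eV

Using KE_max = hc/λ - φ for each metal:

Photon energy: E = hc/λ = 6.5015 eV

For material X (φ₁ = 2.73 eV):
KE₁ = E - φ₁ = 6.5015 - 2.73 = 3.7715 eV

For surface S (φ₂ = 4.47 eV):
KE₂ = E - φ₂ = 6.5015 - 4.47 = 2.0315 eV

Difference:
ΔKE = KE₁ - KE₂ = 3.7715 - 2.0315 = 1.7400 eV

Note: The difference equals the difference in work functions: 4.47 - 2.73 = 1.74 eV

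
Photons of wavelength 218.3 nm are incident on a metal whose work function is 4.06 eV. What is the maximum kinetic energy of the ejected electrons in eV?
1.6195 eV

Using Einstein's photoelectric equation: KE_max = hf - φ = hc/λ - φ

First, calculate the photon energy:
E_photon = hc/λ = (6.626×10⁻³⁴ J·s)(3×10⁸ m/s) / (218.3×10⁻⁹ m)
E_photon = 5.6795 eV

Then, the maximum kinetic energy:
KE_max = E_photon - φ = 5.6795 eV - 4.06 eV = 1.6195 eV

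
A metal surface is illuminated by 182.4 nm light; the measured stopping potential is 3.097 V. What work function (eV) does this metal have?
3.70 eV

The stopping potential gives the maximum kinetic energy: KE_max = eV_s = 3.097 eV

From Einstein's photoelectric equation: KE_max = hc/λ - φ
Rearranging: φ = hc/λ - KE_max

Calculate photon energy:
E_photon = hc/λ = (6.626×10⁻³⁴ J·s)(3×10⁸ m/s) / (182.4×10⁻⁹ m) = 6.7974 eV

Therefore:
φ = 6.7974 - 3.097 = 3.70 eV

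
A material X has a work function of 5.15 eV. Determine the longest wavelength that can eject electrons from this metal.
240.75 nm

The threshold wavelength is when the photon energy equals the work function:
hc/λ₀ = φ

Solving for λ₀:
λ₀ = hc/φ = (6.626×10⁻³⁴ J·s)(3×10⁸ m/s) / (5.15 eV × 1.602×10⁻¹⁹ J/eV)
λ₀ = 240.75 nm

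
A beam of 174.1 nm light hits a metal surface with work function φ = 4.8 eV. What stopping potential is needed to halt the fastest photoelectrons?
2.3214 V

The stopping potential V_s satisfies: eV_s = KE_max

First, find KE_max using Einstein's equation:
E_photon = hc/λ = 7.1214 eV
KE_max = E_photon - φ = 7.1214 - 4.8 = 2.3214 eV

Since eV_s = KE_max:
V_s = KE_max/e = 2.3214 V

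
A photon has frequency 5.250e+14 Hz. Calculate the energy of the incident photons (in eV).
2.1712 eV

Using E = hf:

E = hf = (6.626×10⁻³⁴ J·s)(5.250e+14 Hz)
E = 2.1712 eV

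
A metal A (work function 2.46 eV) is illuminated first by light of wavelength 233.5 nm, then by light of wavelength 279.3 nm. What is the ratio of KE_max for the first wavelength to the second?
1.4400

Using Einstein's equation: KE_max = hc/λ - φ

For λ₁ = 233.5 nm:
E₁ = hc/λ₁ = 5.3098 eV
KE₁ = E₁ - φ = 5.3098 - 2.46 = 2.8498 eV

For λ₂ = 279.3 nm:
E₂ = hc/λ₂ = 4.4391 eV
KE₂ = E₂ - φ = 4.4391 - 2.46 = 1.9791 eV

Ratio: KE₁/KE₂ = 2.8498/1.9791 = 1.4400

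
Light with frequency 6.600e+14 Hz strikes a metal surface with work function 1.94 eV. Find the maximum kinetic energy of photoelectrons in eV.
0.7895 eV

Using Einstein's photoelectric equation: KE_max = hf - φ

First, calculate the photon energy:
E_photon = hf = (6.626×10⁻³⁴ J·s)(6.600e+14 Hz)
E_photon = 2.7295 eV

Then, the maximum kinetic energy:
KE_max = E_photon - φ = 2.7295 eV - 1.94 eV = 0.7895 eV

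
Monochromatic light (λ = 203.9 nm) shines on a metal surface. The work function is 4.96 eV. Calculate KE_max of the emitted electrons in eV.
1.1206 eV

Using Einstein's photoelectric equation: KE_max = hf - φ = hc/λ - φ

First, calculate the photon energy:
E_photon = hc/λ = (6.626×10⁻³⁴ J·s)(3×10⁸ m/s) / (203.9×10⁻⁹ m)
E_photon = 6.0806 eV

Then, the maximum kinetic energy:
KE_max = E_photon - φ = 6.0806 eV - 4.96 eV = 1.1206 eV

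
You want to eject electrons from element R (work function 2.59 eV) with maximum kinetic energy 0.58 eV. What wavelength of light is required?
391.12 nm

From Einstein's equation: KE_max = hc/λ - φ

Rearranging for λ:
hc/λ = KE_max + φ
λ = hc/(KE_max + φ)

Required photon energy:
E_photon = KE_max + φ = 0.58 + 2.59 = 3.17 eV

Required wavelength:
λ = hc/E_photon = (6.626×10⁻³⁴)(3×10⁸) / (3.17 × 1.602×10⁻¹⁹)
λ = 391.12 nm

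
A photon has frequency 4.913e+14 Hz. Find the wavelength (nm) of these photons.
610.20 nm

Using the wave equation: c = fλ

Solving for wavelength:
λ = c/f = (3×10⁸ m/s) / (4.913e+14 Hz)
λ = 610.20 nm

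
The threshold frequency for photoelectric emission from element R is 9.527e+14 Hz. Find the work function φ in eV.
3.94 eV

At the threshold frequency, photon energy equals work function:
φ = hf₀

Calculating:
φ = (6.626×10⁻³⁴ J·s)(9.527e+14 Hz)
φ = 3.94 eV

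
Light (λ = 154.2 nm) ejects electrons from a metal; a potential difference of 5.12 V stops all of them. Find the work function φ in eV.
2.92 eV

The stopping potential gives the maximum kinetic energy: KE_max = eV_s = 5.12 eV

From Einstein's photoelectric equation: KE_max = hc/λ - φ
Rearranging: φ = hc/λ - KE_max

Calculate photon energy:
E_photon = hc/λ = (6.626×10⁻³⁴ J·s)(3×10⁸ m/s) / (154.2×10⁻⁹ m) = 8.0405 eV

Therefore:
φ = 8.0405 - 5.12 = 2.92 eV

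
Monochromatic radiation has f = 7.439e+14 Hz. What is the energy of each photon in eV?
3.0765 eV

Using E = hf:

E = hf = (6.626×10⁻³⁴ J·s)(7.439e+14 Hz)
E = 3.0765 eV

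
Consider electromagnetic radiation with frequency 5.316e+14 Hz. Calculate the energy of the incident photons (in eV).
2.1985 eV

Using E = hf:

E = hf = (6.626×10⁻³⁴ J·s)(5.316e+14 Hz)
E = 2.1985 eV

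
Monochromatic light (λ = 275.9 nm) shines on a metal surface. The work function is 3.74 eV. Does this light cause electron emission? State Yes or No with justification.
Yes

For photoemission, the photon energy must exceed the work function.

Photon energy: E = hc/λ = 4.4938 eV
Work function: φ = 3.74 eV

Since E_photon (4.4938 eV) > φ (3.74 eV), photoemission WILL occur.
The threshold wavelength is λ₀ = hc/φ = 331.5 nm.
Since 275.9 nm < 331.5 nm, the light has sufficient energy.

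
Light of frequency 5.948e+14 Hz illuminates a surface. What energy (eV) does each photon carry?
2.4599 eV

Using E = hf:

E = hf = (6.626×10⁻³⁴ J·s)(5.948e+14 Hz)
E = 2.4599 eV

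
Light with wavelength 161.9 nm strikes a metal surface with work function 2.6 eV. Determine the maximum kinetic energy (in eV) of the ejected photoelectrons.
5.0581 eV

Using Einstein's photoelectric equation: KE_max = hf - φ = hc/λ - φ

First, calculate the photon energy:
E_photon = hc/λ = (6.626×10⁻³⁴ J·s)(3×10⁸ m/s) / (161.9×10⁻⁹ m)
E_photon = 7.6581 eV

Then, the maximum kinetic energy:
KE_max = E_photon - φ = 7.6581 eV - 2.6 eV = 5.0581 eV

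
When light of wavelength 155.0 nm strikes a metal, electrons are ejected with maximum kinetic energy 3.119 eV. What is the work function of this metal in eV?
4.88 eV

From Einstein's photoelectric equation: KE_max = hf - φ = hc/λ - φ

Rearranging for φ:
φ = hc/λ - KE_max

Calculate photon energy:
E_photon = hc/λ = 7.9990 eV

Therefore:
φ = 7.9990 - 3.119 = 4.88 eV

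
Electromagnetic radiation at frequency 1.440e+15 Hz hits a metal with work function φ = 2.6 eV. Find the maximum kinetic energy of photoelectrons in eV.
3.3554 eV

Using Einstein's photoelectric equation: KE_max = hf - φ

First, calculate the photon energy:
E_photon = hf = (6.626×10⁻³⁴ J·s)(1.440e+15 Hz)
E_photon = 5.9554 eV

Then, the maximum kinetic energy:
KE_max = E_photon - φ = 5.9554 eV - 2.6 eV = 3.3554 eV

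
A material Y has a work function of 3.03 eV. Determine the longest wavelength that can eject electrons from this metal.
409.19 nm

The threshold wavelength is when the photon energy equals the work function:
hc/λ₀ = φ

Solving for λ₀:
λ₀ = hc/φ = (6.626×10⁻³⁴ J·s)(3×10⁸ m/s) / (3.03 eV × 1.602×10⁻¹⁹ J/eV)
λ₀ = 409.19 nm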